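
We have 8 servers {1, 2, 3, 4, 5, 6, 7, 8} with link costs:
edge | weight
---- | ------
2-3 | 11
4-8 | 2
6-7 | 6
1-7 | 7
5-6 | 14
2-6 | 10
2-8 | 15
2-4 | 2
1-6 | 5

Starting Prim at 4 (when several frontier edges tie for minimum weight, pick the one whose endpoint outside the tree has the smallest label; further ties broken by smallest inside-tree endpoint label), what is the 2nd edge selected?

4-8

Grow the tree from 4 using Prim:
Step 1: cheapest edge leaving the tree is 2-4 (2); add 2.
Step 2: cheapest edge leaving the tree is 4-8 (2); add 8.
Step 3: cheapest edge leaving the tree is 2-6 (10); add 6.
Step 4: cheapest edge leaving the tree is 1-6 (5); add 1.
Step 5: cheapest edge leaving the tree is 6-7 (6); add 7.
Step 6: cheapest edge leaving the tree is 2-3 (11); add 3.
Step 7: cheapest edge leaving the tree is 5-6 (14); add 5.
The 2nd edge added is 4-8.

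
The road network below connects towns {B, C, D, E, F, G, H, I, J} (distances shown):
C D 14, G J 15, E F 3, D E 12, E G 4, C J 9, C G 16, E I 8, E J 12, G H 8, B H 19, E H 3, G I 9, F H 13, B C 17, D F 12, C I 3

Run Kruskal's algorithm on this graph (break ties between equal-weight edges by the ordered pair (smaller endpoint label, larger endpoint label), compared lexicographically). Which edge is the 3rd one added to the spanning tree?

E-H

Kruskal: consider edges lightest-first.
C I (3): add — endpoints in different components.
E F (3): add — endpoints in different components.
E H (3): add — endpoints in different components.
E G (4): add — endpoints in different components.
E I (8): add — endpoints in different components.
G H (8): skip — G and H already connected.
C J (9): add — endpoints in different components.
G I (9): skip — G and I already connected.
D E (12): add — endpoints in different components.
D F (12): skip — D and F already connected.
E J (12): skip — E and J already connected.
F H (13): skip — F and H already connected.
C D (14): skip — C and D already connected.
G J (15): skip — G and J already connected.
C G (16): skip — C and G already connected.
B C (17): add — endpoints in different components.
The 3rd edge added is E H.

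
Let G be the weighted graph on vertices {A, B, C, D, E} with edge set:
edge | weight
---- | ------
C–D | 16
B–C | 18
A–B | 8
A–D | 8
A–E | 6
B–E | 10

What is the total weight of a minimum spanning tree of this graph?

Prim, starting at D.
Step 1: frontier [A–D 8, C–D 16] → take A–D (8); add A.
Step 2: frontier [A–E 6, A–B 8, C–D 16] → take A–E (6); add E.
Step 3: frontier [A–B 8, C–D 16, B–E 10] → take A–B (8); add B.
Step 4: frontier [B–C 18, C–D 16] → take C–D (16); add C.
MST edges: A–D, A–E, A–B, C–D; total weight 8+6+8+16 = 38.

38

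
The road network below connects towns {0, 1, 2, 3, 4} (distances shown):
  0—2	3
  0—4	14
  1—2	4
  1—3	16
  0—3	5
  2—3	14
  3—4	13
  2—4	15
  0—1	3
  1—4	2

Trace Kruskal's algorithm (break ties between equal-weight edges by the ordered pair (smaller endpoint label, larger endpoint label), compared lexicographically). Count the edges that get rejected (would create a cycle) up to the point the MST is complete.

Kruskal's algorithm — process edges by increasing weight (ties by edge label):
1—4 (2): add. Components now {0} {1,4} {2} {3}
0—1 (3): add. Components now {0,1,4} {2} {3}
0—2 (3): add. Components now {0,1,2,4} {3}
1—2 (4): skip — 1 and 2 already connected.
0—3 (5): add. Components now {0,1,2,3,4}
Edges rejected before the tree was complete: 1.

1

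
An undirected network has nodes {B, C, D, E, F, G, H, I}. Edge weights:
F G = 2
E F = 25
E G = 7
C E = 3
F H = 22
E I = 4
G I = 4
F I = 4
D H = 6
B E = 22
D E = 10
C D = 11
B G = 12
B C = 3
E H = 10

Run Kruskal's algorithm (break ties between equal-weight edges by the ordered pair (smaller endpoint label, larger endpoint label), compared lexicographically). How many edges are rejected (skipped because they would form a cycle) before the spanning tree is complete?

Kruskal's algorithm — process edges by increasing weight (ties by edge label):
F G (2): add — endpoints in different components.
B C (3): add — endpoints in different components.
C E (3): add — endpoints in different components.
E I (4): add — endpoints in different components.
F I (4): add — endpoints in different components.
G I (4): skip — G and I already connected.
D H (6): add — endpoints in different components.
E G (7): skip — E and G already connected.
D E (10): add — endpoints in different components.
Edges rejected before the tree was complete: 2.

2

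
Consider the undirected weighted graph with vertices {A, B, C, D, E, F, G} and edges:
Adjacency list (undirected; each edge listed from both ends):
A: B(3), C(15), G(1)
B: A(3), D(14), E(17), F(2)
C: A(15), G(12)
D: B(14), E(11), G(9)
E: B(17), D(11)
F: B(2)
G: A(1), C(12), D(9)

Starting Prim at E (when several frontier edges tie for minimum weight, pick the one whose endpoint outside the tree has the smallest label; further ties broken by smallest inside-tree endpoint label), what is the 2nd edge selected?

D-G

Prim's algorithm from E:
Step 1: cheapest edge leaving the tree is D–E (11); add D.
Step 2: cheapest edge leaving the tree is D–G (9); add G.
Step 3: cheapest edge leaving the tree is A–G (1); add A.
Step 4: cheapest edge leaving the tree is A–B (3); add B.
Step 5: cheapest edge leaving the tree is B–F (2); add F.
Step 6: cheapest edge leaving the tree is C–G (12); add C.
The 2nd edge added is D–G.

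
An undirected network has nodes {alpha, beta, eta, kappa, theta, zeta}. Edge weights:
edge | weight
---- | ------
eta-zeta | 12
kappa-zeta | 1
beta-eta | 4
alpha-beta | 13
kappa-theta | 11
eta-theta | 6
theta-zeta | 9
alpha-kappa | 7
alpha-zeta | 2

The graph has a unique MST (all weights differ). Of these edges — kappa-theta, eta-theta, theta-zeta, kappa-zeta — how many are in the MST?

3

Kruskal's algorithm — process edges by increasing weight (ties by edge label):
kappa-zeta (1): add. Components now {kappa,zeta} {theta} {alpha} {beta} {eta}
alpha-zeta (2): add. Components now {alpha,kappa,zeta} {theta} {beta} {eta}
beta-eta (4): add. Components now {alpha,kappa,zeta} {theta} {beta,eta}
eta-theta (6): add. Components now {alpha,kappa,zeta} {beta,eta,theta}
alpha-kappa (7): skip — kappa and alpha already connected.
theta-zeta (9): add. Components now {alpha,beta,eta,kappa,theta,zeta}
MST edge set: {kappa-zeta, alpha-zeta, beta-eta, eta-theta, theta-zeta}.
Of the listed edges, {eta-theta, theta-zeta, kappa-zeta} are in the MST → 3.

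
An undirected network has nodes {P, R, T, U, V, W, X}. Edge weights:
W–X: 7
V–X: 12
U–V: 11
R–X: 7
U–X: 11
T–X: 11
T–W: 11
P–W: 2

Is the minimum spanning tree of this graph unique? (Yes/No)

No

Kruskal's algorithm — process edges by increasing weight (ties by edge label):
P–W (2): add. Components now {P,W} {R} {T} {X} {U} {V}
R–X (7): add. Components now {P,W} {R,X} {T} {U} {V}
W–X (7): add. Components now {P,R,W,X} {T} {U} {V}
T–W (11): add. Components now {P,R,T,W,X} {U} {V}
T–X (11): skip — T and X already connected.
U–V (11): add. Components now {P,R,T,W,X} {U,V}
U–X (11): add. Components now {P,R,T,U,V,W,X}
Non-tree edge T–X has weight 11, equal to the heaviest edge on its tree cycle — swapping gives another MST of the same weight. Not unique.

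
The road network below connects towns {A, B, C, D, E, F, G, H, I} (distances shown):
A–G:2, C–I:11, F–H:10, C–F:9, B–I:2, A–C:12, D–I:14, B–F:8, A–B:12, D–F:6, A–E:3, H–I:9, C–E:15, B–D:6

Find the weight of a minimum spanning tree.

49

Prim's algorithm from H:
Step 1: frontier [H–I 9, F–H 10] → take H–I (9); add I.
Step 2: frontier [F–H 10, B–I 2, C–I 11, D–I 14] → take B–I (2); add B.
Step 3: frontier [B–D 6, B–F 8, A–B 12, F–H 10, C–I 11, D–I 14] → take B–D (6); add D.
Step 4: frontier [B–F 8, A–B 12, D–F 6, F–H 10, C–I 11] → take D–F (6); add F.
Step 5: frontier [A–B 12, C–F 9, C–I 11] → take C–F (9); add C.
Step 6: frontier [A–B 12, A–C 12, C–E 15] → take A–B (12); add A.
Step 7: frontier [A–G 2, A–E 3, C–E 15] → take A–G (2); add G.
Step 8: frontier [A–E 3, C–E 15] → take A–E (3); add E.
MST edges: H–I, B–I, B–D, D–F, C–F, A–B, A–G, A–E; total weight 9+2+6+6+9+12+2+3 = 49.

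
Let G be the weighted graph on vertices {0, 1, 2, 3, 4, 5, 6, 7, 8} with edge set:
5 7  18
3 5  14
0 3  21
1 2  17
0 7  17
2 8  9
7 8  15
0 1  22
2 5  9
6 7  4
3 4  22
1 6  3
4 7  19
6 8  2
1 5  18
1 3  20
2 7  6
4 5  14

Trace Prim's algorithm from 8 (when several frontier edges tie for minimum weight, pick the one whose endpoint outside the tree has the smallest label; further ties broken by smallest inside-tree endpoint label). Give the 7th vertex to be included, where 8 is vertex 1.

Prim, starting at 8.
Step 1: cheapest edge leaving the tree is 6 8 (2); add 6.
Step 2: cheapest edge leaving the tree is 1 6 (3); add 1.
Step 3: cheapest edge leaving the tree is 6 7 (4); add 7.
Step 4: cheapest edge leaving the tree is 2 7 (6); add 2.
Step 5: cheapest edge leaving the tree is 2 5 (9); add 5.
Step 6: cheapest edge leaving the tree is 3 5 (14); add 3.
Step 7: cheapest edge leaving the tree is 4 5 (14); add 4.
Step 8: cheapest edge leaving the tree is 0 7 (17); add 0.
Vertex order: 8, 6, 1, 7, 2, 5, 3, 4, 0. The 7th vertex is 3.

3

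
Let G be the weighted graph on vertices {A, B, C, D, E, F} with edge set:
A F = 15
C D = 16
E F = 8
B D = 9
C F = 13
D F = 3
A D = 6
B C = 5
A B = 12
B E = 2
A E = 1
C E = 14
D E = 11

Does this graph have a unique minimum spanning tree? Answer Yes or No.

Yes

Kruskal's algorithm — process edges by increasing weight (ties by edge label):
A E (1): add. Components now {A,E} {B} {C} {D} {F}
B E (2): add. Components now {A,B,E} {C} {D} {F}
D F (3): add. Components now {A,B,E} {C} {D,F}
B C (5): add. Components now {A,B,C,E} {D,F}
A D (6): add. Components now {A,B,C,D,E,F}
Every non-tree edge has weight strictly greater than the heaviest edge on the tree path between its endpoints, so the MST is unique.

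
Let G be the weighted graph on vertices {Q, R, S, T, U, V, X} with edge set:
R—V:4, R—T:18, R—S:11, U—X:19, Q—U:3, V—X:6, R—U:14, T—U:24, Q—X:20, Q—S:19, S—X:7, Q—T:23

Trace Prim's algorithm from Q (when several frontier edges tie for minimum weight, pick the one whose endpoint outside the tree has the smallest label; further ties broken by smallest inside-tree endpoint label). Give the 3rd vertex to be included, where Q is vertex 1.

R

Grow the tree from Q using Prim:
Step 1: frontier [Q—U 3, Q—S 19, Q—X 20, Q—T 23] → take Q—U (3); add U.
Step 2: frontier [Q—S 19, Q—X 20, Q—T 23, R—U 14, U—X 19, T—U 24] → take R—U (14); add R.
Step 3: frontier [Q—S 19, Q—X 20, Q—T 23, R—V 4, R—S 11, R—T 18, U—X 19, T—U 24] → take R—V (4); add V.
Step 4: frontier [Q—S 19, Q—X 20, Q—T 23, R—S 11, R—T 18, U—X 19, T—U 24, V—X 6] → take V—X (6); add X.
Step 5: frontier [Q—S 19, Q—T 23, R—S 11, R—T 18, T—U 24, S—X 7] → take S—X (7); add S.
Step 6: frontier [Q—T 23, R—T 18, T—U 24] → take R—T (18); add T.
Vertex order: Q, U, R, V, X, S, T. The 3rd vertex is R.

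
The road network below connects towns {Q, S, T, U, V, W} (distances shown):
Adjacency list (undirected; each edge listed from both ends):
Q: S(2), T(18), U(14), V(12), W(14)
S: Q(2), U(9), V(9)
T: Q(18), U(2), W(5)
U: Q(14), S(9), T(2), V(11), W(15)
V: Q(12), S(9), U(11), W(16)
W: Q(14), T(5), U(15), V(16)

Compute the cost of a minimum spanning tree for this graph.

Grow the tree from T using Prim:
Step 1: frontier [T-U 2, T-W 5, Q-T 18] → take T-U (2); add U.
Step 2: frontier [T-W 5, Q-T 18, S-U 9, U-V 11, Q-U 14, U-W 15] → take T-W (5); add W.
Step 3: frontier [Q-T 18, S-U 9, U-V 11, Q-U 14, Q-W 14, V-W 16] → take S-U (9); add S.
Step 4: frontier [Q-S 2, S-V 9, Q-T 18, U-V 11, Q-U 14, Q-W 14, V-W 16] → take Q-S (2); add Q.
Step 5: frontier [Q-V 12, S-V 9, U-V 11, V-W 16] → take S-V (9); add V.
MST edges: T-U, T-W, S-U, Q-S, S-V; total weight 2+5+9+2+9 = 27.

27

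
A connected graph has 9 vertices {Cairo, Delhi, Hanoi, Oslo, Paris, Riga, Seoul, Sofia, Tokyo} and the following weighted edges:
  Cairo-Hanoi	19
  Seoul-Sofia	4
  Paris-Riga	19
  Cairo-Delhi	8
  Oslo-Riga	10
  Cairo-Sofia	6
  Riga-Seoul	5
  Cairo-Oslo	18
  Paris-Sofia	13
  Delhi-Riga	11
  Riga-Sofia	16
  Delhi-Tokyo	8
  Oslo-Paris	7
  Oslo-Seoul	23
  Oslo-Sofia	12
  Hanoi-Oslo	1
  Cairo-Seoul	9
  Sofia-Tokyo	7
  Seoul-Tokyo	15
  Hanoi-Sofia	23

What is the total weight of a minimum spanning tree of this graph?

48

Prim, starting at Tokyo.
Step 1: cheapest edge leaving the tree is Sofia-Tokyo (7); add Sofia.
Step 2: cheapest edge leaving the tree is Seoul-Sofia (4); add Seoul.
Step 3: cheapest edge leaving the tree is Riga-Seoul (5); add Riga.
Step 4: cheapest edge leaving the tree is Cairo-Sofia (6); add Cairo.
Step 5: cheapest edge leaving the tree is Cairo-Delhi (8); add Delhi.
Step 6: cheapest edge leaving the tree is Oslo-Riga (10); add Oslo.
Step 7: cheapest edge leaving the tree is Hanoi-Oslo (1); add Hanoi.
Step 8: cheapest edge leaving the tree is Oslo-Paris (7); add Paris.
MST edges: Sofia-Tokyo, Seoul-Sofia, Riga-Seoul, Cairo-Sofia, Cairo-Delhi, Oslo-Riga, Hanoi-Oslo, Oslo-Paris; total weight 7+4+5+6+8+10+1+7 = 48.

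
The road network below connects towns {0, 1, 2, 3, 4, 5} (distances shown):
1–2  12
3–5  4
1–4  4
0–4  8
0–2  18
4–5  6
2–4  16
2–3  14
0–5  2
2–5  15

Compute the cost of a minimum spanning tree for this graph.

Grow the tree from 1 using Prim:
Step 1: cheapest edge leaving the tree is 1–4 (4); add 4.
Step 2: cheapest edge leaving the tree is 4–5 (6); add 5.
Step 3: cheapest edge leaving the tree is 0–5 (2); add 0.
Step 4: cheapest edge leaving the tree is 3–5 (4); add 3.
Step 5: cheapest edge leaving the tree is 1–2 (12); add 2.
MST edges: 1–4, 4–5, 0–5, 3–5, 1–2; total weight 4+6+2+4+12 = 28.

28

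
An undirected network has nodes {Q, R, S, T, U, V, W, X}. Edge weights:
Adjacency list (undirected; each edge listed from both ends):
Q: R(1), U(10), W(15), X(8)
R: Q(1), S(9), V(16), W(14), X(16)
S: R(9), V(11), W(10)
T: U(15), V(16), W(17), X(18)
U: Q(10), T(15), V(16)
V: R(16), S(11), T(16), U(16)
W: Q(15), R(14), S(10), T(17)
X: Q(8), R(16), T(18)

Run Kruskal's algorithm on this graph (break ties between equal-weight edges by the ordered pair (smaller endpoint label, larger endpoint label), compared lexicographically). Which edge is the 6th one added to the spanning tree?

Kruskal's algorithm — process edges by increasing weight (ties by edge label):
Q R (1): add — endpoints in different components.
Q X (8): add — endpoints in different components.
R S (9): add — endpoints in different components.
Q U (10): add — endpoints in different components.
S W (10): add — endpoints in different components.
S V (11): add — endpoints in different components.
R W (14): skip — R and W already connected.
Q W (15): skip — W and Q already connected.
T U (15): add — endpoints in different components.
The 6th edge added is S V.

S-V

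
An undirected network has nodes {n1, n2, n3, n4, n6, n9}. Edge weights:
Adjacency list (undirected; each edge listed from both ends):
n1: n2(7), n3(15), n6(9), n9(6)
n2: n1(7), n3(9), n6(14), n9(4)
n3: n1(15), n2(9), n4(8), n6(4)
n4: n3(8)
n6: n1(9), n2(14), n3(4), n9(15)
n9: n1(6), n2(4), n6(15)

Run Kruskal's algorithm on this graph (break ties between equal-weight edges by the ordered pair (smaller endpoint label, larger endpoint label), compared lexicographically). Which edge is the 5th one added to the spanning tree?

n1-n6

Kruskal's algorithm — process edges by increasing weight (ties by edge label):
n2—n9 (4): add. Components now {n4} {n2,n9} {n1} {n6} {n3}
n3—n6 (4): add. Components now {n4} {n2,n9} {n1} {n3,n6}
n1—n9 (6): add. Components now {n4} {n1,n2,n9} {n3,n6}
n1—n2 (7): skip — n2 and n1 already connected.
n3—n4 (8): add. Components now {n3,n4,n6} {n1,n2,n9}
n1—n6 (9): add. Components now {n1,n2,n3,n4,n6,n9}
The 5th edge added is n1—n6.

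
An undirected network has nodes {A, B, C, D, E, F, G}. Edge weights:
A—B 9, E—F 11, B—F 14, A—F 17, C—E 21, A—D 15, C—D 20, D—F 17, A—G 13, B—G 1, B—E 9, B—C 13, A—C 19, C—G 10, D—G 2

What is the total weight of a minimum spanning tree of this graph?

42

Kruskal's algorithm — process edges by increasing weight (ties by edge label):
B—G (1): add — endpoints in different components.
D—G (2): add — endpoints in different components.
A—B (9): add — endpoints in different components.
B—E (9): add — endpoints in different components.
C—G (10): add — endpoints in different components.
E—F (11): add — endpoints in different components.
MST edges: B—G, D—G, A—B, B—E, C—G, E—F; total weight 1+2+9+9+10+11 = 42.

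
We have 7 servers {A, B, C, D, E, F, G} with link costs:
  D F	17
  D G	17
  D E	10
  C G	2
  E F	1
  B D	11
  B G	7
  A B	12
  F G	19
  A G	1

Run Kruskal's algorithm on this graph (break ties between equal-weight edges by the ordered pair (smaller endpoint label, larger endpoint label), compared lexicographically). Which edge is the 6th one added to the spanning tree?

B-D

Kruskal: consider edges lightest-first.
A G (1): add — endpoints in different components.
E F (1): add — endpoints in different components.
C G (2): add — endpoints in different components.
B G (7): add — endpoints in different components.
D E (10): add — endpoints in different components.
B D (11): add — endpoints in different components.
The 6th edge added is B D.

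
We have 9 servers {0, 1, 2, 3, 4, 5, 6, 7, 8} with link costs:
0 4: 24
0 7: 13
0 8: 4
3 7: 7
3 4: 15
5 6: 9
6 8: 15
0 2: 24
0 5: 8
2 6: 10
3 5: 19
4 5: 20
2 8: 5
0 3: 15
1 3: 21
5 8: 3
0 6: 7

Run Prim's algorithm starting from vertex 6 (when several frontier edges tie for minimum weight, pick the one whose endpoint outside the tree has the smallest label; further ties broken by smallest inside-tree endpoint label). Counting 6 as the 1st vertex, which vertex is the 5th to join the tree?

2

Prim's algorithm from 6:
Step 1: cheapest edge leaving the tree is 0 6 (7); add 0.
Step 2: cheapest edge leaving the tree is 0 8 (4); add 8.
Step 3: cheapest edge leaving the tree is 5 8 (3); add 5.
Step 4: cheapest edge leaving the tree is 2 8 (5); add 2.
Step 5: cheapest edge leaving the tree is 0 7 (13); add 7.
Step 6: cheapest edge leaving the tree is 3 7 (7); add 3.
Step 7: cheapest edge leaving the tree is 3 4 (15); add 4.
Step 8: cheapest edge leaving the tree is 1 3 (21); add 1.
Vertex order: 6, 0, 8, 5, 2, 7, 3, 4, 1. The 5th vertex is 2.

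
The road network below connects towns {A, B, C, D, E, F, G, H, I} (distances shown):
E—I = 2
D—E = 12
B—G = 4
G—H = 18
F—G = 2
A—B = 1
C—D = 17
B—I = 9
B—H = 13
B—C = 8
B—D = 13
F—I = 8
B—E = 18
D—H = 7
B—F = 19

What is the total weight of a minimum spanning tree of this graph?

Sort edges by weight, then run Kruskal:
A—B (1): add — endpoints in different components.
E—I (2): add — endpoints in different components.
F—G (2): add — endpoints in different components.
B—G (4): add — endpoints in different components.
D—H (7): add — endpoints in different components.
B—C (8): add — endpoints in different components.
F—I (8): add — endpoints in different components.
B—I (9): skip — B and I already connected.
D—E (12): add — endpoints in different components.
MST edges: A—B, E—I, F—G, B—G, D—H, B—C, F—I, D—E; total weight 1+2+2+4+7+8+8+12 = 44.

44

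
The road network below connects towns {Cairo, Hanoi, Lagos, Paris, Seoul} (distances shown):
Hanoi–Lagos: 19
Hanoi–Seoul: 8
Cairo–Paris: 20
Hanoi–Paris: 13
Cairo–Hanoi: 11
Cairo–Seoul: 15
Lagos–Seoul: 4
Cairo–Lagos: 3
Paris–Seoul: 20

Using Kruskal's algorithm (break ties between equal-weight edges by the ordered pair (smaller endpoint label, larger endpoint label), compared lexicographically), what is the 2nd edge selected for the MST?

Kruskal: consider edges lightest-first.
Cairo–Lagos (3): add — endpoints in different components.
Lagos–Seoul (4): add — endpoints in different components.
Hanoi–Seoul (8): add — endpoints in different components.
Cairo–Hanoi (11): skip — Hanoi and Cairo already connected.
Hanoi–Paris (13): add — endpoints in different components.
The 2nd edge added is Lagos–Seoul.

Lagos-Seoul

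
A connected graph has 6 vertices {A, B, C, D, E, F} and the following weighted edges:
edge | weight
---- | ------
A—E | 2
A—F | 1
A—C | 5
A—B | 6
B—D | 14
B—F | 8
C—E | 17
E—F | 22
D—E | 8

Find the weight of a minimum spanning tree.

Kruskal: consider edges lightest-first.
A—F (1): add. Components now {A,F} {B} {C} {D} {E}
A—E (2): add. Components now {A,E,F} {B} {C} {D}
A—C (5): add. Components now {A,C,E,F} {B} {D}
A—B (6): add. Components now {A,B,C,E,F} {D}
B—F (8): skip — B and F already connected.
D—E (8): add. Components now {A,B,C,D,E,F}
MST edges: A—F, A—E, A—C, A—B, D—E; total weight 1+2+5+6+8 = 22.

22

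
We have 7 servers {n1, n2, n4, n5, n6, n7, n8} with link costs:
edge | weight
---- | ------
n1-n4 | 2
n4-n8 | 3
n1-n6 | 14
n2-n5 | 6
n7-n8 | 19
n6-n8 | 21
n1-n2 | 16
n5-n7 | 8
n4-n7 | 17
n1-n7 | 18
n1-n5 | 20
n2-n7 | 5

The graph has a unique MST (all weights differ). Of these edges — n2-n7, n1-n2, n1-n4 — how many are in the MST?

3

Kruskal: consider edges lightest-first.
n1-n4 (2): add — endpoints in different components.
n4-n8 (3): add — endpoints in different components.
n2-n7 (5): add — endpoints in different components.
n2-n5 (6): add — endpoints in different components.
n5-n7 (8): skip — n7 and n5 already connected.
n1-n6 (14): add — endpoints in different components.
n1-n2 (16): add — endpoints in different components.
MST edge set: {n1-n4, n4-n8, n2-n7, n2-n5, n1-n6, n1-n2}.
Of the listed edges, {n2-n7, n1-n2, n1-n4} are in the MST → 3.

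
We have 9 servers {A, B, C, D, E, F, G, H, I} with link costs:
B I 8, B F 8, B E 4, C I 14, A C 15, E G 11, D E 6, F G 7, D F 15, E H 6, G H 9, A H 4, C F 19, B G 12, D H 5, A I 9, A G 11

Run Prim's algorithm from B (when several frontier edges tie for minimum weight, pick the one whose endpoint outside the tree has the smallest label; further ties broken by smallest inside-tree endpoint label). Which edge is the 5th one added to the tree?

Prim's algorithm from B:
Step 1: cheapest edge leaving the tree is B E (4); add E.
Step 2: cheapest edge leaving the tree is D E (6); add D.
Step 3: cheapest edge leaving the tree is D H (5); add H.
Step 4: cheapest edge leaving the tree is A H (4); add A.
Step 5: cheapest edge leaving the tree is B F (8); add F.
Step 6: cheapest edge leaving the tree is F G (7); add G.
Step 7: cheapest edge leaving the tree is B I (8); add I.
Step 8: cheapest edge leaving the tree is C I (14); add C.
The 5th edge added is B F.

B-F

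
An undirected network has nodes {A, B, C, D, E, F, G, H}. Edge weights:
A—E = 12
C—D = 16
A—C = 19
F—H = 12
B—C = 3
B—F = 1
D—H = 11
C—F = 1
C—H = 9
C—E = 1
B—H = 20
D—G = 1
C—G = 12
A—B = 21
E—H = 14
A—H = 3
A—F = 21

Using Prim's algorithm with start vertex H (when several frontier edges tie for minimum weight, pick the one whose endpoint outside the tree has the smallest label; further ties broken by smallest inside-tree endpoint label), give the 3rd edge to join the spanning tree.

Prim, starting at H.
Step 1: cheapest edge leaving the tree is A—H (3); add A.
Step 2: cheapest edge leaving the tree is C—H (9); add C.
Step 3: cheapest edge leaving the tree is C—E (1); add E.
Step 4: cheapest edge leaving the tree is C—F (1); add F.
Step 5: cheapest edge leaving the tree is B—F (1); add B.
Step 6: cheapest edge leaving the tree is D—H (11); add D.
Step 7: cheapest edge leaving the tree is D—G (1); add G.
The 3rd edge added is C—E.

C-E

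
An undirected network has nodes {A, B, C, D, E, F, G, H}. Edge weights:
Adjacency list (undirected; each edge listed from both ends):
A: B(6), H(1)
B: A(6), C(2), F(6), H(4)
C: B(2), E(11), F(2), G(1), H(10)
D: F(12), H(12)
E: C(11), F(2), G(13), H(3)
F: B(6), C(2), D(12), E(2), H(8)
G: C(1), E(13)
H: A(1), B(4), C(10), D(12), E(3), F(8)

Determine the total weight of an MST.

23

Prim, starting at H.
Step 1: cheapest edge leaving the tree is A H (1); add A.
Step 2: cheapest edge leaving the tree is E H (3); add E.
Step 3: cheapest edge leaving the tree is E F (2); add F.
Step 4: cheapest edge leaving the tree is C F (2); add C.
Step 5: cheapest edge leaving the tree is C G (1); add G.
Step 6: cheapest edge leaving the tree is B C (2); add B.
Step 7: cheapest edge leaving the tree is D F (12); add D.
MST edges: A H, E H, E F, C F, C G, B C, D F; total weight 1+3+2+2+1+2+12 = 23.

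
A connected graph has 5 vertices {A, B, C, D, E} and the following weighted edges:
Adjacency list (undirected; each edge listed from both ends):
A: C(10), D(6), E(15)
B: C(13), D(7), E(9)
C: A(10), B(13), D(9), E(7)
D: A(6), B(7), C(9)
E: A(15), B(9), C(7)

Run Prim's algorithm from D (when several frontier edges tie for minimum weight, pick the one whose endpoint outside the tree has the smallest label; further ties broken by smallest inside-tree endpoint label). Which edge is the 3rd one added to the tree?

Prim's algorithm from D:
Step 1: cheapest edge leaving the tree is A—D (6); add A.
Step 2: cheapest edge leaving the tree is B—D (7); add B.
Step 3: cheapest edge leaving the tree is C—D (9); add C.
Step 4: cheapest edge leaving the tree is C—E (7); add E.
The 3rd edge added is C—D.

C-D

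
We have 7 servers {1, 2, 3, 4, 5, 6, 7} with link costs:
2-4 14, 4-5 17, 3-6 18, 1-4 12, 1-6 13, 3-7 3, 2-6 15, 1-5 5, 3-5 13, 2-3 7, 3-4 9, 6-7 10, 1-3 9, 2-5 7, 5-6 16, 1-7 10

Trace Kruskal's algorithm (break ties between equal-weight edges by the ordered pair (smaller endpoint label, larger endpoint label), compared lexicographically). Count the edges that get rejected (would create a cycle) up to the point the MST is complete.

2

Kruskal's algorithm — process edges by increasing weight (ties by edge label):
3-7 (3): add — endpoints in different components.
1-5 (5): add — endpoints in different components.
2-3 (7): add — endpoints in different components.
2-5 (7): add — endpoints in different components.
1-3 (9): skip — 1 and 3 already connected.
3-4 (9): add — endpoints in different components.
1-7 (10): skip — 1 and 7 already connected.
6-7 (10): add — endpoints in different components.
Edges rejected before the tree was complete: 2.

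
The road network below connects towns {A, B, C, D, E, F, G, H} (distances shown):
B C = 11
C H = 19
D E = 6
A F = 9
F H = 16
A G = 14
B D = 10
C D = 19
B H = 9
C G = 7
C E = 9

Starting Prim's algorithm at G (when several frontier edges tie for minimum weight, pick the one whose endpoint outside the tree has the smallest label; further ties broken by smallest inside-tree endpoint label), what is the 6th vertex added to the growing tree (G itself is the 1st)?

H

Prim's algorithm from G:
Step 1: cheapest edge leaving the tree is C G (7); add C.
Step 2: cheapest edge leaving the tree is C E (9); add E.
Step 3: cheapest edge leaving the tree is D E (6); add D.
Step 4: cheapest edge leaving the tree is B D (10); add B.
Step 5: cheapest edge leaving the tree is B H (9); add H.
Step 6: cheapest edge leaving the tree is A G (14); add A.
Step 7: cheapest edge leaving the tree is A F (9); add F.
Vertex order: G, C, E, D, B, H, A, F. The 6th vertex is H.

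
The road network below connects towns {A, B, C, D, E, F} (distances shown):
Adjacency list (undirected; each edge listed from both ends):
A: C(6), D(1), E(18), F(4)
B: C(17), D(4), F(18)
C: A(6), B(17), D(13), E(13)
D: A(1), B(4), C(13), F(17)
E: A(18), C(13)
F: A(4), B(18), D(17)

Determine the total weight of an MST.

Grow the tree from E using Prim:
Step 1: frontier [C—E 13, A—E 18] → take C—E (13); add C.
Step 2: frontier [A—C 6, C—D 13, B—C 17, A—E 18] → take A—C (6); add A.
Step 3: frontier [A—D 1, A—F 4, C—D 13, B—C 17] → take A—D (1); add D.
Step 4: frontier [A—F 4, B—C 17, B—D 4, D—F 17] → take B—D (4); add B.
Step 5: frontier [A—F 4, B—F 18, D—F 17] → take A—F (4); add F.
MST edges: C—E, A—C, A—D, B—D, A—F; total weight 13+6+1+4+4 = 28.

28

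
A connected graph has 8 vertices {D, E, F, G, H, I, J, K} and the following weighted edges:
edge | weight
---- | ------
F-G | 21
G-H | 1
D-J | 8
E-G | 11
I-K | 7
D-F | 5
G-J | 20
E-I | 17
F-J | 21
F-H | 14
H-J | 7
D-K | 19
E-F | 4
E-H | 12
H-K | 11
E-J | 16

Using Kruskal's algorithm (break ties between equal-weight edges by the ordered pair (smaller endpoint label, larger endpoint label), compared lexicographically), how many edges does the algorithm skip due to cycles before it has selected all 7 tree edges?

Kruskal's algorithm — process edges by increasing weight (ties by edge label):
G-H (1): add — endpoints in different components.
E-F (4): add — endpoints in different components.
D-F (5): add — endpoints in different components.
H-J (7): add — endpoints in different components.
I-K (7): add — endpoints in different components.
D-J (8): add — endpoints in different components.
E-G (11): skip — E and G already connected.
H-K (11): add — endpoints in different components.
Edges rejected before the tree was complete: 1.

1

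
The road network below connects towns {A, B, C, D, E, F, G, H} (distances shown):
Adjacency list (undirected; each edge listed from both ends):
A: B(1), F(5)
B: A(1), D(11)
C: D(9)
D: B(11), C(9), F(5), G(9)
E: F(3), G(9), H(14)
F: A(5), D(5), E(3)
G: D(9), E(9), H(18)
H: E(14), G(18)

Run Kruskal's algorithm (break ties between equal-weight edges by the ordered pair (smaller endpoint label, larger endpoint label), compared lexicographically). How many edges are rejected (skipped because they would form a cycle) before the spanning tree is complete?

Sort edges by weight, then run Kruskal:
A B (1): add — endpoints in different components.
E F (3): add — endpoints in different components.
A F (5): add — endpoints in different components.
D F (5): add — endpoints in different components.
C D (9): add — endpoints in different components.
D G (9): add — endpoints in different components.
E G (9): skip — E and G already connected.
B D (11): skip — B and D already connected.
E H (14): add — endpoints in different components.
Edges rejected before the tree was complete: 2.

2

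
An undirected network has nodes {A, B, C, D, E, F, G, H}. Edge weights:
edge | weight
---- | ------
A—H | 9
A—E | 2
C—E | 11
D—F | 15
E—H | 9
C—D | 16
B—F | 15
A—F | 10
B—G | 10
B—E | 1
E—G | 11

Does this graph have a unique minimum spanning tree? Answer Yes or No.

No

Kruskal's algorithm — process edges by increasing weight (ties by edge label):
B—E (1): add — endpoints in different components.
A—E (2): add — endpoints in different components.
A—H (9): add — endpoints in different components.
E—H (9): skip — E and H already connected.
A—F (10): add — endpoints in different components.
B—G (10): add — endpoints in different components.
C—E (11): add — endpoints in different components.
E—G (11): skip — E and G already connected.
B—F (15): skip — B and F already connected.
D—F (15): add — endpoints in different components.
Non-tree edge E—H has weight 9, equal to the heaviest edge on its tree cycle — swapping gives another MST of the same weight. Not unique.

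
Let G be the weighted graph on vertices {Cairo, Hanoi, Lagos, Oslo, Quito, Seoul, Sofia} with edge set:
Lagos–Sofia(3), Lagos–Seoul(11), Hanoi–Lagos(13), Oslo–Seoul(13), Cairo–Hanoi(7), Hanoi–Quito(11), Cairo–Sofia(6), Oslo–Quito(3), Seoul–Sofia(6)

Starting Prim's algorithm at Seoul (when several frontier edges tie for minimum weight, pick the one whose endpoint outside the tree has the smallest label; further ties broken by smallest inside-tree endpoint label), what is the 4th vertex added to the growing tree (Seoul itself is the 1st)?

Cairo

Grow the tree from Seoul using Prim:
Step 1: frontier [Seoul–Sofia 6, Lagos–Seoul 11, Oslo–Seoul 13] → take Seoul–Sofia (6); add Sofia.
Step 2: frontier [Lagos–Seoul 11, Oslo–Seoul 13, Lagos–Sofia 3, Cairo–Sofia 6] → take Lagos–Sofia (3); add Lagos.
Step 3: frontier [Hanoi–Lagos 13, Oslo–Seoul 13, Cairo–Sofia 6] → take Cairo–Sofia (6); add Cairo.
Step 4: frontier [Cairo–Hanoi 7, Hanoi–Lagos 13, Oslo–Seoul 13] → take Cairo–Hanoi (7); add Hanoi.
Step 5: frontier [Hanoi–Quito 11, Oslo–Seoul 13] → take Hanoi–Quito (11); add Quito.
Step 6: frontier [Oslo–Quito 3, Oslo–Seoul 13] → take Oslo–Quito (3); add Oslo.
Vertex order: Seoul, Sofia, Lagos, Cairo, Hanoi, Quito, Oslo. The 4th vertex is Cairo.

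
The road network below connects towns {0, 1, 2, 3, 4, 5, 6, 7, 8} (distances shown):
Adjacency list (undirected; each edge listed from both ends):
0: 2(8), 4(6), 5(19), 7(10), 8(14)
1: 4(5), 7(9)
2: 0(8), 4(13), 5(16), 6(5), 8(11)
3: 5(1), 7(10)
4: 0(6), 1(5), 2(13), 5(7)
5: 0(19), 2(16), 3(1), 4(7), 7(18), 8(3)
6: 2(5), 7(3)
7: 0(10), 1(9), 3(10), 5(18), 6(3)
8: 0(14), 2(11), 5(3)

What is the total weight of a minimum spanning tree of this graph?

Sort edges by weight, then run Kruskal:
3-5 (1): add — endpoints in different components.
5-8 (3): add — endpoints in different components.
6-7 (3): add — endpoints in different components.
1-4 (5): add — endpoints in different components.
2-6 (5): add — endpoints in different components.
0-4 (6): add — endpoints in different components.
4-5 (7): add — endpoints in different components.
0-2 (8): add — endpoints in different components.
MST edges: 3-5, 5-8, 6-7, 1-4, 2-6, 0-4, 4-5, 0-2; total weight 1+3+3+5+5+6+7+8 = 38.

38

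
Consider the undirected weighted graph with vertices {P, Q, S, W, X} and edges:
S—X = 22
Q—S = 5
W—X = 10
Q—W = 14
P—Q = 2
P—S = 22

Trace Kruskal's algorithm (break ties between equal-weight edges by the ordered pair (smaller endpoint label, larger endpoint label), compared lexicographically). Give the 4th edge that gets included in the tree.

Q-W

Kruskal: consider edges lightest-first.
P—Q (2): add. Components now {S} {X} {W} {P,Q}
Q—S (5): add. Components now {P,Q,S} {X} {W}
W—X (10): add. Components now {P,Q,S} {W,X}
Q—W (14): add. Components now {P,Q,S,W,X}
The 4th edge added is Q—W.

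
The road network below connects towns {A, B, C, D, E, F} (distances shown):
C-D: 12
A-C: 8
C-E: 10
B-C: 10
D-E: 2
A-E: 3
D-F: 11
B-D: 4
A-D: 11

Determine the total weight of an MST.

28

Kruskal's algorithm — process edges by increasing weight (ties by edge label):
D-E (2): add — endpoints in different components.
A-E (3): add — endpoints in different components.
B-D (4): add — endpoints in different components.
A-C (8): add — endpoints in different components.
B-C (10): skip — B and C already connected.
C-E (10): skip — C and E already connected.
A-D (11): skip — A and D already connected.
D-F (11): add — endpoints in different components.
MST edges: D-E, A-E, B-D, A-C, D-F; total weight 2+3+4+8+11 = 28.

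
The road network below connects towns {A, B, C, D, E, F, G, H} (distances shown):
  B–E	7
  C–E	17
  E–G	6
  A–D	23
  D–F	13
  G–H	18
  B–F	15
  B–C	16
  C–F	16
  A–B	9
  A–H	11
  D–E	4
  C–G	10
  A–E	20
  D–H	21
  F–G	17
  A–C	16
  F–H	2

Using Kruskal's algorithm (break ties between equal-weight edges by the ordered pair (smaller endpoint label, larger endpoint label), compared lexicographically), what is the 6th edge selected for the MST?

C-G

Kruskal: consider edges lightest-first.
F–H (2): add — endpoints in different components.
D–E (4): add — endpoints in different components.
E–G (6): add — endpoints in different components.
B–E (7): add — endpoints in different components.
A–B (9): add — endpoints in different components.
C–G (10): add — endpoints in different components.
A–H (11): add — endpoints in different components.
The 6th edge added is C–G.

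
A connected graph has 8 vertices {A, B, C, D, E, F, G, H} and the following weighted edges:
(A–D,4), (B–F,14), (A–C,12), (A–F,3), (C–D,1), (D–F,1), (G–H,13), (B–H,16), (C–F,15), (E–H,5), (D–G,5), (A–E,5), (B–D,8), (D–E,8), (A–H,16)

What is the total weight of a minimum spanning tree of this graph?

Kruskal's algorithm — process edges by increasing weight (ties by edge label):
C–D (1): add — endpoints in different components.
D–F (1): add — endpoints in different components.
A–F (3): add — endpoints in different components.
A–D (4): skip — A and D already connected.
A–E (5): add — endpoints in different components.
D–G (5): add — endpoints in different components.
E–H (5): add — endpoints in different components.
B–D (8): add — endpoints in different components.
MST edges: C–D, D–F, A–F, A–E, D–G, E–H, B–D; total weight 1+1+3+5+5+5+8 = 28.

28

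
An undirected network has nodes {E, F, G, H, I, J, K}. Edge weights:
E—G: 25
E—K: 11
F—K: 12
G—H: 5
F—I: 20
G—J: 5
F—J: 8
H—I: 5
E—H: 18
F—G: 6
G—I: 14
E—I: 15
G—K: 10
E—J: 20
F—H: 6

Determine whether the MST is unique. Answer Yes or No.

Kruskal's algorithm — process edges by increasing weight (ties by edge label):
G—H (5): add. Components now {E} {F} {G,H} {I} {J} {K}
G—J (5): add. Components now {E} {F} {G,H,J} {I} {K}
H—I (5): add. Components now {E} {F} {G,H,I,J} {K}
F—G (6): add. Components now {E} {F,G,H,I,J} {K}
F—H (6): skip — F and H already connected.
F—J (8): skip — F and J already connected.
G—K (10): add. Components now {E} {F,G,H,I,J,K}
E—K (11): add. Components now {E,F,G,H,I,J,K}
Non-tree edge F—H has weight 6, equal to the heaviest edge on its tree cycle — swapping gives another MST of the same weight. Not unique.

No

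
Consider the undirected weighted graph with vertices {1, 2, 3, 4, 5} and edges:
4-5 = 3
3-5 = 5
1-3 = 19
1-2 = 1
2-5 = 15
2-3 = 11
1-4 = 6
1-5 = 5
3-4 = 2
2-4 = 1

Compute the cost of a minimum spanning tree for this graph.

7

Prim's algorithm from 1:
Step 1: frontier [1-2 1, 1-5 5, 1-4 6, 1-3 19] → take 1-2 (1); add 2.
Step 2: frontier [1-5 5, 1-4 6, 1-3 19, 2-4 1, 2-3 11, 2-5 15] → take 2-4 (1); add 4.
Step 3: frontier [1-5 5, 1-3 19, 2-3 11, 2-5 15, 3-4 2, 4-5 3] → take 3-4 (2); add 3.
Step 4: frontier [1-5 5, 2-5 15, 3-5 5, 4-5 3] → take 4-5 (3); add 5.
MST edges: 1-2, 2-4, 3-4, 4-5; total weight 1+1+2+3 = 7.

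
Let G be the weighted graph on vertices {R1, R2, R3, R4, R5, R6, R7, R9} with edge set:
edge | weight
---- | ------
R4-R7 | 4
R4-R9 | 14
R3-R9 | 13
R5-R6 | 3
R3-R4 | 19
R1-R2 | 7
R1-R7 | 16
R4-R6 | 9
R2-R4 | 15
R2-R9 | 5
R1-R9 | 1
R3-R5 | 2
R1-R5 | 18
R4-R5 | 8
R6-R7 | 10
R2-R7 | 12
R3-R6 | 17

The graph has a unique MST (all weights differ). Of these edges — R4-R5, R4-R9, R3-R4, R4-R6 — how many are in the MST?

Kruskal's algorithm — process edges by increasing weight (ties by edge label):
R1-R9 (1): add — endpoints in different components.
R3-R5 (2): add — endpoints in different components.
R5-R6 (3): add — endpoints in different components.
R4-R7 (4): add — endpoints in different components.
R2-R9 (5): add — endpoints in different components.
R1-R2 (7): skip — R2 and R1 already connected.
R4-R5 (8): add — endpoints in different components.
R4-R6 (9): skip — R4 and R6 already connected.
R6-R7 (10): skip — R7 and R6 already connected.
R2-R7 (12): add — endpoints in different components.
MST edge set: {R1-R9, R3-R5, R5-R6, R4-R7, R2-R9, R4-R5, R2-R7}.
Of the listed edges, {R4-R5} are in the MST → 1.

1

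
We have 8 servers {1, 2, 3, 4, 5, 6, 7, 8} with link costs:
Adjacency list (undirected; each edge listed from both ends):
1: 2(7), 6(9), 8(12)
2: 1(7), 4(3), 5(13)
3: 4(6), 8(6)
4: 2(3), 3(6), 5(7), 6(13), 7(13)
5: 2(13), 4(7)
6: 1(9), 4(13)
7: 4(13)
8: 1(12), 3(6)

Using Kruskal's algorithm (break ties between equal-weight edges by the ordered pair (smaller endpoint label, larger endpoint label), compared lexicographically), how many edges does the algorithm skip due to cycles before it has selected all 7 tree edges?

3

Kruskal's algorithm — process edges by increasing weight (ties by edge label):
2—4 (3): add — endpoints in different components.
3—4 (6): add — endpoints in different components.
3—8 (6): add — endpoints in different components.
1—2 (7): add — endpoints in different components.
4—5 (7): add — endpoints in different components.
1—6 (9): add — endpoints in different components.
1—8 (12): skip — 1 and 8 already connected.
2—5 (13): skip — 2 and 5 already connected.
4—6 (13): skip — 4 and 6 already connected.
4—7 (13): add — endpoints in different components.
Edges rejected before the tree was complete: 3.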